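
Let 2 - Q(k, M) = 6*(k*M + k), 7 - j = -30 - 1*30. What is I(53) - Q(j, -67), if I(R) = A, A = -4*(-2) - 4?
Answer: -26530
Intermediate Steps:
A = 4 (A = 8 - 4 = 4)
j = 67 (j = 7 - (-30 - 1*30) = 7 - (-30 - 30) = 7 - 1*(-60) = 7 + 60 = 67)
I(R) = 4
Q(k, M) = 2 - 6*k - 6*M*k (Q(k, M) = 2 - 6*(k*M + k) = 2 - 6*(M*k + k) = 2 - 6*(k + M*k) = 2 - (6*k + 6*M*k) = 2 + (-6*k - 6*M*k) = 2 - 6*k - 6*M*k)
I(53) - Q(j, -67) = 4 - (2 - 6*67 - 6*(-67)*67) = 4 - (2 - 402 + 26934) = 4 - 1*26534 = 4 - 26534 = -26530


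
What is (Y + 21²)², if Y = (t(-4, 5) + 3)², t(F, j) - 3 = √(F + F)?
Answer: 218809 + 22512*I*√2 ≈ 2.1881e+5 + 31837.0*I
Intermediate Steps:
t(F, j) = 3 + √2*√F (t(F, j) = 3 + √(F + F) = 3 + √(2*F) = 3 + √2*√F)
Y = (6 + 2*I*√2)² (Y = ((3 + √2*√(-4)) + 3)² = ((3 + √2*(2*I)) + 3)² = ((3 + 2*I*√2) + 3)² = (6 + 2*I*√2)² ≈ 28.0 + 33.941*I)
(Y + 21²)² = ((28 + 24*I*√2) + 21²)² = ((28 + 24*I*√2) + 441)² = (469 + 24*I*√2)²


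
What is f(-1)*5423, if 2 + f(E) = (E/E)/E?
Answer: -16269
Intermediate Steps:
f(E) = -2 + 1/E (f(E) = -2 + (E/E)/E = -2 + 1/E)
f(-1)*5423 = (-2 + 1/(-1))*5423 = (-2 - 1)*5423 = -3*5423 = -16269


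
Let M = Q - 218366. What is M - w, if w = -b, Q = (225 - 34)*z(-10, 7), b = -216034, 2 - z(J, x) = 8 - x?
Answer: -434209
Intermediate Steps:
z(J, x) = -6 + x (z(J, x) = 2 - (8 - x) = 2 + (-8 + x) = -6 + x)
Q = 191 (Q = (225 - 34)*(-6 + 7) = 191*1 = 191)
M = -218175 (M = 191 - 218366 = -218175)
w = 216034 (w = -1*(-216034) = 216034)
M - w = -218175 - 1*216034 = -218175 - 216034 = -434209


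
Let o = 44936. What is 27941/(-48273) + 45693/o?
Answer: 950181413/2169195528 ≈ 0.43803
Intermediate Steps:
27941/(-48273) + 45693/o = 27941/(-48273) + 45693/44936 = 27941*(-1/48273) + 45693*(1/44936) = -27941/48273 + 45693/44936 = 950181413/2169195528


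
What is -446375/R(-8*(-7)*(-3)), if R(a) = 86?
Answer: -446375/86 ≈ -5190.4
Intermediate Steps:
-446375/R(-8*(-7)*(-3)) = -446375/86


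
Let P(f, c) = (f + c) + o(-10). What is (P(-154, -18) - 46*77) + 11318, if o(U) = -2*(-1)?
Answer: 7606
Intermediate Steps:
o(U) = 2
P(f, c) = 2 + c + f (P(f, c) = (f + c) + 2 = (c + f) + 2 = 2 + c + f)
(P(-154, -18) - 46*77) + 11318 = ((2 - 18 - 154) - 46*77) + 11318 = (-170 - 3542) + 11318 = -3712 + 11318 = 7606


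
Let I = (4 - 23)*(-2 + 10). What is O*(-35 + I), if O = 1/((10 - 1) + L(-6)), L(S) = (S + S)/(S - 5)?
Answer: -2057/111 ≈ -18.532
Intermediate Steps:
L(S) = 2*S/(-5 + S) (L(S) = (2*S)/(-5 + S) = 2*S/(-5 + S))
I = -152 (I = -19*8 = -152)
O = 11/111 (O = 1/((10 - 1) + 2*(-6)/(-5 - 6)) = 1/(9 + 2*(-6)/(-11)) = 1/(9 + 2*(-6)*(-1/11)) = 1/(9 + 12/11) = 1/(111/11) = 11/111 ≈ 0.099099)
O*(-35 + I) = 11*(-35 - 152)/111 = (11/111)*(-187) = -2057/111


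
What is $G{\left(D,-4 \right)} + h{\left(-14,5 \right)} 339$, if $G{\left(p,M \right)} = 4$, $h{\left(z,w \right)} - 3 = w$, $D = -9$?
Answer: $2716$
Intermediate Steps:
$h{\left(z,w \right)} = 3 + w$
$G{\left(D,-4 \right)} + h{\left(-14,5 \right)} 339 = 4 + \left(3 + 5\right) 339 = 4 + 8 \cdot 339 = 4 + 2712 = 2716$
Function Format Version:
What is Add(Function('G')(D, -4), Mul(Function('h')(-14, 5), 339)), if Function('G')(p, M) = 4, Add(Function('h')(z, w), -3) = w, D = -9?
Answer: 2716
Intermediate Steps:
Function('h')(z, w) = Add(3, w)
Add(Function('G')(D, -4), Mul(Function('h')(-14, 5), 339)) = Add(4, Mul(Add(3, 5), 339)) = Add(4, Mul(8, 339)) = Add(4, 2712) = 2716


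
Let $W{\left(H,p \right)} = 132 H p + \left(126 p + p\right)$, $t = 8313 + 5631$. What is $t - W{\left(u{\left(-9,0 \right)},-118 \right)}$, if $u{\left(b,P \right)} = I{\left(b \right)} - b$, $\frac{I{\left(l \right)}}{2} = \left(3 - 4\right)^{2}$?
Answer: $200266$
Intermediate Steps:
$t = 13944$
$I{\left(l \right)} = 2$ ($I{\left(l \right)} = 2 \left(3 - 4\right)^{2} = 2 \left(-1\right)^{2} = 2 \cdot 1 = 2$)
$u{\left(b,P \right)} = 2 - b$
$W{\left(H,p \right)} = 127 p + 132 H p$ ($W{\left(H,p \right)} = 132 H p + 127 p = 127 p + 132 H p$)
$t - W{\left(u{\left(-9,0 \right)},-118 \right)} = 13944 - - 118 \left(127 + 132 \left(2 - -9\right)\right) = 13944 - - 118 \left(127 + 132 \left(2 + 9\right)\right) = 13944 - - 118 \left(127 + 132 \cdot 11\right) = 13944 - - 118 \left(127 + 1452\right) = 13944 - \left(-118\right) 1579 = 13944 - -186322 = 13944 + 186322 = 200266$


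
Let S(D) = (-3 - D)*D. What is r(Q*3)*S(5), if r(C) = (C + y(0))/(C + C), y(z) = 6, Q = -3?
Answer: -20/3 ≈ -6.6667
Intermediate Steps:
r(C) = (6 + C)/(2*C) (r(C) = (C + 6)/(C + C) = (6 + C)/((2*C)) = (6 + C)*(1/(2*C)) = (6 + C)/(2*C))
S(D) = D*(-3 - D)
r(Q*3)*S(5) = ((6 - 3*3)/(2*((-3*3))))*(-1*5*(3 + 5)) = ((1/2)*(6 - 9)/(-9))*(-1*5*8) = ((1/2)*(-1/9)*(-3))*(-40) = (1/6)*(-40) = -20/3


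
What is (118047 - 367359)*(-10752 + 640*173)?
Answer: -24923222016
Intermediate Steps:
(118047 - 367359)*(-10752 + 640*173) = -249312*(-10752 + 110720) = -249312*99968 = -24923222016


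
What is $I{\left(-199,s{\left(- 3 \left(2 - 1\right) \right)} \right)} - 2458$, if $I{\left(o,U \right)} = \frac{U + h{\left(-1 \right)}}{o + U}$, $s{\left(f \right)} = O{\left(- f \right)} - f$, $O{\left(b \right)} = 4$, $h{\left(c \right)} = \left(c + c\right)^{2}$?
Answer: $- \frac{471947}{192} \approx -2458.1$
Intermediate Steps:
$h{\left(c \right)} = 4 c^{2}$ ($h{\left(c \right)} = \left(2 c\right)^{2} = 4 c^{2}$)
$s{\left(f \right)} = 4 - f$
$I{\left(o,U \right)} = \frac{4 + U}{U + o}$ ($I{\left(o,U \right)} = \frac{U + 4 \left(-1\right)^{2}}{o + U} = \frac{U + 4 \cdot 1}{U + o} = \frac{U + 4}{U + o} = \frac{4 + U}{U + o}$)
$I{\left(-199,s{\left(- 3 \left(2 - 1\right) \right)} \right)} - 2458 = \frac{4 + \left(4 - - 3 \left(2 - 1\right)\right)}{\left(4 - - 3 \left(2 - 1\right)\right) - 199} - 2458 = \frac{4 + \left(4 - \left(-3\right) 1\right)}{\left(4 - \left(-3\right) 1\right) - 199} - 2458 = \frac{4 + \left(4 - -3\right)}{\left(4 - -3\right) - 199} - 2458 = \frac{4 + \left(4 + 3\right)}{\left(4 + 3\right) - 199} - 2458 = \frac{4 + 7}{7 - 199} - 2458 = \frac{1}{-192} \cdot 11 - 2458 = \left(- \frac{1}{192}\right) 11 - 2458 = - \frac{11}{192} - 2458 = - \frac{471947}{192}$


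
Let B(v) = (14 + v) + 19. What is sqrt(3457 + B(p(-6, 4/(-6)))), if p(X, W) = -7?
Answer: 9*sqrt(43) ≈ 59.017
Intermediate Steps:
B(v) = 33 + v
sqrt(3457 + B(p(-6, 4/(-6)))) = sqrt(3457 + (33 - 7)) = sqrt(3457 + 26) = sqrt(3483) = 9*sqrt(43)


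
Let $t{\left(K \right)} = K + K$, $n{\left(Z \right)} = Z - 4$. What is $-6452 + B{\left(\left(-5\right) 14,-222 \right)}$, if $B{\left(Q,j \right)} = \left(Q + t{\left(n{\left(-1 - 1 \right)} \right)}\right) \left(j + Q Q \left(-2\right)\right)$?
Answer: $815352$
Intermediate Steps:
$n{\left(Z \right)} = -4 + Z$ ($n{\left(Z \right)} = Z - 4 = -4 + Z$)
$t{\left(K \right)} = 2 K$
$B{\left(Q,j \right)} = \left(-12 + Q\right) \left(j - 2 Q^{2}\right)$ ($B{\left(Q,j \right)} = \left(Q + 2 \left(-4 - 2\right)\right) \left(j + Q Q \left(-2\right)\right) = \left(Q + 2 \left(-4 - 2\right)\right) \left(j + Q^{2} \left(-2\right)\right) = \left(Q + 2 \left(-4 - 2\right)\right) \left(j - 2 Q^{2}\right) = \left(Q + 2 \left(-6\right)\right) \left(j - 2 Q^{2}\right) = \left(Q - 12\right) \left(j - 2 Q^{2}\right) = \left(-12 + Q\right) \left(j - 2 Q^{2}\right)$)
$-6452 + B{\left(\left(-5\right) 14,-222 \right)} = -6452 + \left(\left(-12\right) \left(-222\right) - 2 \left(\left(-5\right) 14\right)^{3} + 24 \left(\left(-5\right) 14\right)^{2} + \left(-5\right) 14 \left(-222\right)\right) = -6452 + \left(2664 - 2 \left(-70\right)^{3} + 24 \left(-70\right)^{2} - -15540\right) = -6452 + \left(2664 - -686000 + 24 \cdot 4900 + 15540\right) = -6452 + \left(2664 + 686000 + 117600 + 15540\right) = -6452 + 821804 = 815352$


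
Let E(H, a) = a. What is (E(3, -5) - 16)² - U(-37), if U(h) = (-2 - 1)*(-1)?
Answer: 438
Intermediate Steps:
U(h) = 3 (U(h) = -3*(-1) = 3)
(E(3, -5) - 16)² - U(-37) = (-5 - 16)² - 1*3 = (-21)² - 3 = 441 - 3 = 438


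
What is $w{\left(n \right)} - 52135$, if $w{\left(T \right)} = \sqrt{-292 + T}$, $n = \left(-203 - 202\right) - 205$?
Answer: $-52135 + i \sqrt{902} \approx -52135.0 + 30.033 i$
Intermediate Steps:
$n = -610$ ($n = -405 - 205 = -610$)
$w{\left(n \right)} - 52135 = \sqrt{-292 - 610} - 52135 = \sqrt{-902} - 52135 = i \sqrt{902} - 52135 = -52135 + i \sqrt{902}$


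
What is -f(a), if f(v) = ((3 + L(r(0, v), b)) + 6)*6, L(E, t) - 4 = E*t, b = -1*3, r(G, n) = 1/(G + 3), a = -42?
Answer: -72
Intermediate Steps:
r(G, n) = 1/(3 + G)
b = -3
L(E, t) = 4 + E*t
f(v) = 72 (f(v) = ((3 + (4 - 3/(3 + 0))) + 6)*6 = ((3 + (4 - 3/3)) + 6)*6 = ((3 + (4 + (⅓)*(-3))) + 6)*6 = ((3 + (4 - 1)) + 6)*6 = ((3 + 3) + 6)*6 = (6 + 6)*6 = 12*6 = 72)
-f(a) = -1*72 = -72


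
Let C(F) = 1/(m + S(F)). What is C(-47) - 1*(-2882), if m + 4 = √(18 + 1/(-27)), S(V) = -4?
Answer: 3582110/1243 - 3*√1455/1243 ≈ 2881.7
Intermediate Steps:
m = -4 + √1455/9 (m = -4 + √(18 + 1/(-27)) = -4 + √(18 - 1/27) = -4 + √(485/27) = -4 + √1455/9 ≈ 0.23827)
C(F) = 1/(-8 + √1455/9) (C(F) = 1/((-4 + √1455/9) - 4) = 1/(-8 + √1455/9))
C(-47) - 1*(-2882) = (-216/1243 - 3*√1455/1243) - 1*(-2882) = (-216/1243 - 3*√1455/1243) + 2882 = 3582110/1243 - 3*√1455/1243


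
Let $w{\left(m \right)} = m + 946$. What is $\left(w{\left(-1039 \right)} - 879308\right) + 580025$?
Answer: $-299376$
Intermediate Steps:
$w{\left(m \right)} = 946 + m$
$\left(w{\left(-1039 \right)} - 879308\right) + 580025 = \left(\left(946 - 1039\right) - 879308\right) + 580025 = \left(-93 - 879308\right) + 580025 = -879401 + 580025 = -299376$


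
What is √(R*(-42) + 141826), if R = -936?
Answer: 47*√82 ≈ 425.60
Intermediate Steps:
√(R*(-42) + 141826) = √(-936*(-42) + 141826) = √(39312 + 141826) = √181138 = 47*√82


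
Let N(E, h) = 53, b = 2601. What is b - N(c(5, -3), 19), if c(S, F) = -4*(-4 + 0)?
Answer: 2548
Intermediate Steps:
c(S, F) = 16 (c(S, F) = -4*(-4) = 16)
b - N(c(5, -3), 19) = 2601 - 1*53 = 2601 - 53 = 2548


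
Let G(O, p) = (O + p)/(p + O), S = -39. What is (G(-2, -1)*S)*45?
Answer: -1755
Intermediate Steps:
G(O, p) = 1 (G(O, p) = (O + p)/(O + p) = 1)
(G(-2, -1)*S)*45 = (1*(-39))*45 = -39*45 = -1755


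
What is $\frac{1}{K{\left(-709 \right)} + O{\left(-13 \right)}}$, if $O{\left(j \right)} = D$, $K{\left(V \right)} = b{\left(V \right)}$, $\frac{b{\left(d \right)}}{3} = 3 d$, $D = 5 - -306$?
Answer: $- \frac{1}{6070} \approx -0.00016474$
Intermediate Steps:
$D = 311$ ($D = 5 + 306 = 311$)
$b{\left(d \right)} = 9 d$ ($b{\left(d \right)} = 3 \cdot 3 d = 9 d$)
$K{\left(V \right)} = 9 V$
$O{\left(j \right)} = 311$
$\frac{1}{K{\left(-709 \right)} + O{\left(-13 \right)}} = \frac{1}{9 \left(-709\right) + 311} = \frac{1}{-6381 + 311} = \frac{1}{-6070} = - \frac{1}{6070}$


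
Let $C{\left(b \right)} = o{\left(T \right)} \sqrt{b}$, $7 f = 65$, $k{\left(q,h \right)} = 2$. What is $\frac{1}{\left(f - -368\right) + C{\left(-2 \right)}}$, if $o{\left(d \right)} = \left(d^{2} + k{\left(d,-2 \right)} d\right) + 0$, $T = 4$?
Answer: $\frac{18487}{7031329} - \frac{1176 i \sqrt{2}}{7031329} \approx 0.0026292 - 0.00023653 i$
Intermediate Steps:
$o{\left(d \right)} = d^{2} + 2 d$ ($o{\left(d \right)} = \left(d^{2} + 2 d\right) + 0 = d^{2} + 2 d$)
$f = \frac{65}{7}$ ($f = \frac{1}{7} \cdot 65 = \frac{65}{7} \approx 9.2857$)
$C{\left(b \right)} = 24 \sqrt{b}$ ($C{\left(b \right)} = 4 \left(2 + 4\right) \sqrt{b} = 4 \cdot 6 \sqrt{b} = 24 \sqrt{b}$)
$\frac{1}{\left(f - -368\right) + C{\left(-2 \right)}} = \frac{1}{\left(\frac{65}{7} - -368\right) + 24 \sqrt{-2}} = \frac{1}{\left(\frac{65}{7} + 368\right) + 24 i \sqrt{2}} = \frac{1}{\frac{2641}{7} + 24 i \sqrt{2}}$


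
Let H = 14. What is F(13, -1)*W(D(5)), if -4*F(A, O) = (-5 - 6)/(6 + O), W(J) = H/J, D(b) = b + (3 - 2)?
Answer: 77/60 ≈ 1.2833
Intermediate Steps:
D(b) = 1 + b (D(b) = b + 1 = 1 + b)
W(J) = 14/J
F(A, O) = 11/(4*(6 + O)) (F(A, O) = -(-5 - 6)/(4*(6 + O)) = -(-11)/(4*(6 + O)) = 11/(4*(6 + O)))
F(13, -1)*W(D(5)) = (11/(4*(6 - 1)))*(14/(1 + 5)) = ((11/4)/5)*(14/6) = ((11/4)*(⅕))*(14*(⅙)) = (11/20)*(7/3) = 77/60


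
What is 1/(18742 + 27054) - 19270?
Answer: -882488919/45796 ≈ -19270.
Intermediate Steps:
1/(18742 + 27054) - 19270 = 1/45796 - 19270 = -882488919/45796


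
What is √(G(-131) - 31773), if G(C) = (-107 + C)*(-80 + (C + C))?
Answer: √49623 ≈ 222.76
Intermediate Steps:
G(C) = (-107 + C)*(-80 + 2*C)
√(G(-131) - 31773) = √((8560 - 294*(-131) + 2*(-131)²) - 31773) = √((8560 + 38514 + 2*17161) - 31773) = √((8560 + 38514 + 34322) - 31773) = √(81396 - 31773) = √49623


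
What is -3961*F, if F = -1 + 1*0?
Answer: 3961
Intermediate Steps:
F = -1 (F = -1 + 0 = -1)
-3961*F = -3961*(-1) = 3961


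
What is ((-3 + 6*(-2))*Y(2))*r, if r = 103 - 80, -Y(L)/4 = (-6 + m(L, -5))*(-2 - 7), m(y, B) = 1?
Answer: 62100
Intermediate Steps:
Y(L) = -180 (Y(L) = -4*(-6 + 1)*(-2 - 7) = -(-20)*(-9) = -4*45 = -180)
r = 23
((-3 + 6*(-2))*Y(2))*r = ((-3 + 6*(-2))*(-180))*23 = ((-3 - 12)*(-180))*23 = -15*(-180)*23 = 2700*23 = 62100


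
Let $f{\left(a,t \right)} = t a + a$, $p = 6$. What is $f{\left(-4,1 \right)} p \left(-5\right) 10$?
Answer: $2400$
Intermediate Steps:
$f{\left(a,t \right)} = a + a t$ ($f{\left(a,t \right)} = a t + a = a + a t$)
$f{\left(-4,1 \right)} p \left(-5\right) 10 = - 4 \left(1 + 1\right) 6 \left(-5\right) 10 = \left(-4\right) 2 \cdot 6 \left(-5\right) 10 = \left(-8\right) 6 \left(-5\right) 10 = \left(-48\right) \left(-5\right) 10 = 240 \cdot 10 = 2400$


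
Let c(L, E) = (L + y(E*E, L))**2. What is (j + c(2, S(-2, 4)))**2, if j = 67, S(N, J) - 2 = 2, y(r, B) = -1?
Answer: 4624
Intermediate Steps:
S(N, J) = 4 (S(N, J) = 2 + 2 = 4)
c(L, E) = (-1 + L)**2 (c(L, E) = (L - 1)**2 = (-1 + L)**2)
(j + c(2, S(-2, 4)))**2 = (67 + (-1 + 2)**2)**2 = (67 + 1**2)**2 = (67 + 1)**2 = 68**2 = 4624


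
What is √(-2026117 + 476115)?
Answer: I*√1550002 ≈ 1245.0*I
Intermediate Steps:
√(-2026117 + 476115) = √(-1550002) = I*√1550002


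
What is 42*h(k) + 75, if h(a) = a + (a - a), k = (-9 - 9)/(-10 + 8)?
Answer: 453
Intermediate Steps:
k = 9 (k = -18/(-2) = -18*(-½) = 9)
h(a) = a (h(a) = a + 0 = a)
42*h(k) + 75 = 42*9 + 75 = 378 + 75 = 453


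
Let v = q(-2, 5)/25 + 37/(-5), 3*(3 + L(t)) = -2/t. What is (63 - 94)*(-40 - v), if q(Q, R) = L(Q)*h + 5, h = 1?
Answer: 76012/75 ≈ 1013.5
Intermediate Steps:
L(t) = -3 - 2/(3*t) (L(t) = -3 + (-2/t)/3 = -3 - 2/(3*t))
q(Q, R) = 2 - 2/(3*Q) (q(Q, R) = (-3 - 2/(3*Q))*1 + 5 = (-3 - 2/(3*Q)) + 5 = 2 - 2/(3*Q))
v = -548/75 (v = (2 - 2/3/(-2))/25 + 37/(-5) = (2 - 2/3*(-1/2))*(1/25) + 37*(-1/5) = (2 + 1/3)*(1/25) - 37/5 = (7/3)*(1/25) - 37/5 = 7/75 - 37/5 = -548/75 ≈ -7.3067)
(63 - 94)*(-40 - v) = (63 - 94)*(-40 - 1*(-548/75)) = -31*(-40 + 548/75) = -31*(-2452/75) = 76012/75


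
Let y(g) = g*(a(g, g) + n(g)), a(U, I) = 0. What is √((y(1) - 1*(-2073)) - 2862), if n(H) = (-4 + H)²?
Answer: 2*I*√195 ≈ 27.928*I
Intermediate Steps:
y(g) = g*(-4 + g)² (y(g) = g*(0 + (-4 + g)²) = g*(-4 + g)²)
√((y(1) - 1*(-2073)) - 2862) = √((1*(-4 + 1)² - 1*(-2073)) - 2862) = √((1*(-3)² + 2073) - 2862) = √((1*9 + 2073) - 2862) = √((9 + 2073) - 2862) = √(2082 - 2862) = √(-780) = 2*I*√195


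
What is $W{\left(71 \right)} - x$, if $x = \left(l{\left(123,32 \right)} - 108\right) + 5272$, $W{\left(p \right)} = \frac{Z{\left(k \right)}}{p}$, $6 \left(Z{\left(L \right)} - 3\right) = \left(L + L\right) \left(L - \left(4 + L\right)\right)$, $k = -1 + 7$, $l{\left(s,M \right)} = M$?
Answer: $- \frac{368921}{71} \approx -5196.1$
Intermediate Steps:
$k = 6$
$Z{\left(L \right)} = 3 - \frac{4 L}{3}$ ($Z{\left(L \right)} = 3 + \frac{\left(L + L\right) \left(L - \left(4 + L\right)\right)}{6} = 3 + \frac{2 L \left(-4\right)}{6} = 3 + \frac{\left(-8\right) L}{6} = 3 - \frac{4 L}{3}$)
$W{\left(p \right)} = - \frac{5}{p}$ ($W{\left(p \right)} = \frac{3 - 8}{p} = - \frac{5}{p}$)
$x = 5196$ ($x = \left(32 - 108\right) + 5272 = -76 + 5272 = 5196$)
$W{\left(71 \right)} - x = - \frac{5}{71} - 5196 = - \frac{368921}{71}$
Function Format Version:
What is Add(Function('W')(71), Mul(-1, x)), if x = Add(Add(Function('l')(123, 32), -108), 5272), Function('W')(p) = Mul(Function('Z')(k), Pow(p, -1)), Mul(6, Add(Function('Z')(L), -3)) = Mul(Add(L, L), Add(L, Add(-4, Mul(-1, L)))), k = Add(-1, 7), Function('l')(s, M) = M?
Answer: Rational(-368921, 71) ≈ -5196.1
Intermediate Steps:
k = 6
Function('Z')(L) = Add(3, Mul(Rational(-4, 3), L)) (Function('Z')(L) = Add(3, Mul(Rational(1, 6), Mul(Add(L, L), Add(L, Add(-4, Mul(-1, L)))))) = Add(3, Mul(Rational(1, 6), Mul(Mul(2, L), -4))) = Add(3, Mul(Rational(1, 6), Mul(-8, L))) = Add(3, Mul(Rational(-4, 3), L)))
Function('W')(p) = Mul(-5, Pow(p, -1)) (Function('W')(p) = Mul(Add(3, Mul(Rational(-4, 3), 6)), Pow(p, -1)) = Mul(Add(3, -8), Pow(p, -1)) = Mul(-5, Pow(p, -1)))
x = 5196 (x = Add(Add(32, -108), 5272) = Add(-76, 5272) = 5196)
Add(Function('W')(71), Mul(-1, x)) = Add(Mul(-5, Pow(71, -1)), Mul(-1, 5196)) = Add(Mul(-5, Rational(1, 71)), -5196) = Add(Rational(-5, 71), -5196) = Rational(-368921, 71)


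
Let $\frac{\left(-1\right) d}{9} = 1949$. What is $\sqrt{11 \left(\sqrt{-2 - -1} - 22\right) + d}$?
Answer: $\sqrt{-17783 + 11 i} \approx 0.0412 + 133.35 i$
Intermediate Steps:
$d = -17541$ ($d = \left(-9\right) 1949 = -17541$)
$\sqrt{11 \left(\sqrt{-2 - -1} - 22\right) + d} = \sqrt{11 \left(\sqrt{-2 - -1} - 22\right) - 17541} = \sqrt{11 \left(\sqrt{-2 + \left(-4 + 5\right)} - 22\right) - 17541} = \sqrt{11 \left(\sqrt{-2 + 1} - 22\right) - 17541} = \sqrt{11 \left(\sqrt{-1} - 22\right) - 17541} = \sqrt{11 \left(i - 22\right) - 17541} = \sqrt{11 \left(-22 + i\right) - 17541} = \sqrt{\left(-242 + 11 i\right) - 17541} = \sqrt{-17783 + 11 i}$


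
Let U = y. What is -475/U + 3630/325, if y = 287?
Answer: 177487/18655 ≈ 9.5142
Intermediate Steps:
U = 287
-475/U + 3630/325 = -475/287 + 3630/325 = -475*1/287 + 3630*(1/325) = -475/287 + 726/65 = 177487/18655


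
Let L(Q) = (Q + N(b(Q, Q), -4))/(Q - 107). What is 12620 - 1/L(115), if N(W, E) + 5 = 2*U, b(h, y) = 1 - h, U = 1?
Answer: 176679/14 ≈ 12620.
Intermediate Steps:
N(W, E) = -3 (N(W, E) = -5 + 2*1 = -5 + 2 = -3)
L(Q) = (-3 + Q)/(-107 + Q) (L(Q) = (Q - 3)/(Q - 107) = (-3 + Q)/(-107 + Q))
12620 - 1/L(115) = 12620 - 1/((-3 + 115)/(-107 + 115)) = 12620 - 1/(112/8) = 12620 - 1/((⅛)*112) = 12620 - 1/14 = 176679/14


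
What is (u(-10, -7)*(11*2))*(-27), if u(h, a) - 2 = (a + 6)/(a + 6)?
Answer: -1782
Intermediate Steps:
u(h, a) = 3 (u(h, a) = 2 + (a + 6)/(a + 6) = 2 + (6 + a)/(6 + a) = 2 + 1 = 3)
(u(-10, -7)*(11*2))*(-27) = (3*(11*2))*(-27) = (3*22)*(-27) = 66*(-27) = -1782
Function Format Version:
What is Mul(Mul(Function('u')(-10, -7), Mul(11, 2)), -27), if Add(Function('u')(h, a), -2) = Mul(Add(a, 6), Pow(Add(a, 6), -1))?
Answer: -1782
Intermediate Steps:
Function('u')(h, a) = 3 (Function('u')(h, a) = Add(2, Mul(Add(a, 6), Pow(Add(a, 6), -1))) = Add(2, Mul(Add(6, a), Pow(Add(6, a), -1))) = Add(2, 1) = 3)
Mul(Mul(Function('u')(-10, -7), Mul(11, 2)), -27) = Mul(Mul(3, Mul(11, 2)), -27) = Mul(Mul(3, 22), -27) = Mul(66, -27) = -1782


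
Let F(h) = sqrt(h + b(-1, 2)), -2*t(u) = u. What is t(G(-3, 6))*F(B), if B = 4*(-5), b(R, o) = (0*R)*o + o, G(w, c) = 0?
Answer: 0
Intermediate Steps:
b(R, o) = o (b(R, o) = 0*o + o = 0 + o = o)
t(u) = -u/2
B = -20
F(h) = sqrt(2 + h) (F(h) = sqrt(h + 2) = sqrt(2 + h))
t(G(-3, 6))*F(B) = (-1/2*0)*sqrt(2 - 20) = 0*sqrt(-18) = 0*(3*I*sqrt(2)) = 0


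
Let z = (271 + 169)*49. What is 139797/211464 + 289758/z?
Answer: 11595853/822360 ≈ 14.101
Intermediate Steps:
z = 21560 (z = 440*49 = 21560)
139797/211464 + 289758/z = 139797/211464 + 289758/21560 = 139797*(1/211464) + 289758*(1/21560) = 15533/23496 + 20697/1540 = 11595853/822360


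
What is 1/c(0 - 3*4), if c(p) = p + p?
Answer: -1/24 ≈ -0.041667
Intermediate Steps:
c(p) = 2*p
1/c(0 - 3*4) = 1/(2*(0 - 3*4)) = 1/(2*(0 - 12)) = 1/(2*(-12)) = 1/(-24) = -1/24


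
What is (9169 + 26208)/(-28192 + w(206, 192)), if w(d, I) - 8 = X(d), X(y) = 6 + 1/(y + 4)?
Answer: -7429170/5917379 ≈ -1.2555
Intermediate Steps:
X(y) = 6 + 1/(4 + y)
w(d, I) = 8 + (25 + 6*d)/(4 + d)
(9169 + 26208)/(-28192 + w(206, 192)) = (9169 + 26208)/(-28192 + (57 + 14*206)/(4 + 206)) = 35377/(-28192 + (57 + 2884)/210) = 35377/(-28192 + (1/210)*2941) = 35377/(-28192 + 2941/210) = 35377/(-5917379/210) = 35377*(-210/5917379) = -7429170/5917379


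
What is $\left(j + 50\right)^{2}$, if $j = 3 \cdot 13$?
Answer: $7921$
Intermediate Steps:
$j = 39$
$\left(j + 50\right)^{2} = \left(39 + 50\right)^{2} = 89^{2} = 7921$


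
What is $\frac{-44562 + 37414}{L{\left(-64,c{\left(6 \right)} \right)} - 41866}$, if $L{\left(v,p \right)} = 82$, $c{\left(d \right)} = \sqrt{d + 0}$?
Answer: $\frac{1787}{10446} \approx 0.17107$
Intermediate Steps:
$c{\left(d \right)} = \sqrt{d}$
$\frac{-44562 + 37414}{L{\left(-64,c{\left(6 \right)} \right)} - 41866} = \frac{-44562 + 37414}{82 - 41866} = - \frac{7148}{-41784} = \left(-7148\right) \left(- \frac{1}{41784}\right) = \frac{1787}{10446}$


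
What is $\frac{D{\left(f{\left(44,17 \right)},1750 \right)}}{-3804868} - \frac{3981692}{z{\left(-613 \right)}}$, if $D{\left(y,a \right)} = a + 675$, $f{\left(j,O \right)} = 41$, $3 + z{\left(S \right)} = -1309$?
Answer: $\frac{946863080941}{311999176} \approx 3034.8$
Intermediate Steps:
$z{\left(S \right)} = -1312$ ($z{\left(S \right)} = -3 - 1309 = -1312$)
$D{\left(y,a \right)} = 675 + a$
$\frac{D{\left(f{\left(44,17 \right)},1750 \right)}}{-3804868} - \frac{3981692}{z{\left(-613 \right)}} = \frac{675 + 1750}{-3804868} - \frac{3981692}{-1312} = 2425 \left(- \frac{1}{3804868}\right) - - \frac{995423}{328} = - \frac{2425}{3804868} + \frac{995423}{328} = \frac{946863080941}{311999176}$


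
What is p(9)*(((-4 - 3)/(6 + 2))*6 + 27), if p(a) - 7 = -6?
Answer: 87/4 ≈ 21.750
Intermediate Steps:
p(a) = 1 (p(a) = 7 - 6 = 1)
p(9)*(((-4 - 3)/(6 + 2))*6 + 27) = 1*(((-4 - 3)/(6 + 2))*6 + 27) = 1*(-7/8*6 + 27) = 1*(-21/4 + 27) = 1*(87/4) = 87/4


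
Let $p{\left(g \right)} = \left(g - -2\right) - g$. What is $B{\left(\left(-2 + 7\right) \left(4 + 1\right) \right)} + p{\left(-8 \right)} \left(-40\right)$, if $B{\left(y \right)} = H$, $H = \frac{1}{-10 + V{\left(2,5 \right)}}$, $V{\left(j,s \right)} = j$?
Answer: $- \frac{641}{8} \approx -80.125$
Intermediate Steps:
$H = - \frac{1}{8}$ ($H = \frac{1}{-10 + 2} = \frac{1}{-8} = - \frac{1}{8} \approx -0.125$)
$B{\left(y \right)} = - \frac{1}{8}$
$p{\left(g \right)} = 2$ ($p{\left(g \right)} = \left(g + 2\right) - g = \left(2 + g\right) - g = 2$)
$B{\left(\left(-2 + 7\right) \left(4 + 1\right) \right)} + p{\left(-8 \right)} \left(-40\right) = - \frac{1}{8} + 2 \left(-40\right) = - \frac{1}{8} - 80 = - \frac{641}{8}$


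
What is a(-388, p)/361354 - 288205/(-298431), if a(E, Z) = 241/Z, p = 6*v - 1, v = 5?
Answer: 431464111343/446762547378 ≈ 0.96576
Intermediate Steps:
p = 29 (p = 6*5 - 1 = 30 - 1 = 29)
a(-388, p)/361354 - 288205/(-298431) = (241/29)/361354 - 288205/(-298431) = (241*(1/29))*(1/361354) - 288205*(-1/298431) = (241/29)*(1/361354) + 288205/298431 = 241/10479266 + 288205/298431 = 431464111343/446762547378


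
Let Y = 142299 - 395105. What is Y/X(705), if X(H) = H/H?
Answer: -252806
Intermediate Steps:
X(H) = 1
Y = -252806
Y/X(705) = -252806/1 = -252806*1 = -252806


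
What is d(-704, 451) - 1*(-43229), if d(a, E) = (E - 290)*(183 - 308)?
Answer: 23104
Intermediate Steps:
d(a, E) = 36250 - 125*E (d(a, E) = (-290 + E)*(-125) = 36250 - 125*E)
d(-704, 451) - 1*(-43229) = (36250 - 125*451) - 1*(-43229) = (36250 - 56375) + 43229 = -20125 + 43229 = 23104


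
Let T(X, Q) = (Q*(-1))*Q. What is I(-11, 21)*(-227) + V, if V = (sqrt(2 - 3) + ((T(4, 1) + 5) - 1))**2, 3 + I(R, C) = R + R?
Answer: 5683 + 6*I ≈ 5683.0 + 6.0*I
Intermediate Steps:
T(X, Q) = -Q**2 (T(X, Q) = (-Q)*Q = -Q**2)
I(R, C) = -3 + 2*R (I(R, C) = -3 + (R + R) = -3 + 2*R)
V = (3 + I)**2 (V = (sqrt(2 - 3) + ((-1*1**2 + 5) - 1))**2 = (sqrt(-1) + ((-1*1 + 5) - 1))**2 = (I + ((-1 + 5) - 1))**2 = (I + (4 - 1))**2 = (I + 3)**2 = (3 + I)**2 ≈ 8.0 + 6.0*I)
I(-11, 21)*(-227) + V = (-3 + 2*(-11))*(-227) + (3 + I)**2 = (-3 - 22)*(-227) + (3 + I)**2 = -25*(-227) + (3 + I)**2 = 5675 + (3 + I)**2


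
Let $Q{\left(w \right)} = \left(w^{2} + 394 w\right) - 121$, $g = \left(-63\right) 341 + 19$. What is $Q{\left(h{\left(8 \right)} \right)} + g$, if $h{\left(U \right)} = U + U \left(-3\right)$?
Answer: $-27633$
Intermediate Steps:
$h{\left(U \right)} = - 2 U$ ($h{\left(U \right)} = U - 3 U = - 2 U$)
$g = -21464$ ($g = -21483 + 19 = -21464$)
$Q{\left(w \right)} = -121 + w^{2} + 394 w$
$Q{\left(h{\left(8 \right)} \right)} + g = \left(-121 + \left(\left(-2\right) 8\right)^{2} + 394 \left(\left(-2\right) 8\right)\right) - 21464 = \left(-121 + \left(-16\right)^{2} + 394 \left(-16\right)\right) - 21464 = \left(-121 + 256 - 6304\right) - 21464 = -6169 - 21464 = -27633$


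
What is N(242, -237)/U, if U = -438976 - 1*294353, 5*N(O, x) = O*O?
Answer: -58564/3666645 ≈ -0.015972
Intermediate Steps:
N(O, x) = O²/5 (N(O, x) = (O*O)/5 = O²/5)
U = -733329 (U = -438976 - 294353 = -733329)
N(242, -237)/U = ((⅕)*242²)/(-733329) = ((⅕)*58564)*(-1/733329) = (58564/5)*(-1/733329) = -58564/3666645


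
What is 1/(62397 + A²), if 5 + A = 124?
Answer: 1/76558 ≈ 1.3062e-5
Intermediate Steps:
A = 119 (A = -5 + 124 = 119)
1/(62397 + A²) = 1/(62397 + 119²) = 1/(62397 + 14161) = 1/76558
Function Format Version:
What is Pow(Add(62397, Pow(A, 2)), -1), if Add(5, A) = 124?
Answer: Rational(1, 76558) ≈ 1.3062e-5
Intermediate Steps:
A = 119 (A = Add(-5, 124) = 119)
Pow(Add(62397, Pow(A, 2)), -1) = Pow(Add(62397, Pow(119, 2)), -1) = Pow(Add(62397, 14161), -1) = Pow(76558, -1) = Rational(1, 76558)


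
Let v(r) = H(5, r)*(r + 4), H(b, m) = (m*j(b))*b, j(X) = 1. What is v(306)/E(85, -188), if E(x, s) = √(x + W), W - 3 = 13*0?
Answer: 118575*√22/11 ≈ 50561.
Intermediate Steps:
W = 3 (W = 3 + 13*0 = 3 + 0 = 3)
E(x, s) = √(3 + x) (E(x, s) = √(x + 3) = √(3 + x))
H(b, m) = b*m (H(b, m) = (m*1)*b = m*b = b*m)
v(r) = 5*r*(4 + r) (v(r) = (5*r)*(r + 4) = (5*r)*(4 + r) = 5*r*(4 + r))
v(306)/E(85, -188) = (5*306*(4 + 306))/(√(3 + 85)) = (5*306*310)/(√88) = 474300/((2*√22)) = 474300*(√22/44) = 118575*√22/11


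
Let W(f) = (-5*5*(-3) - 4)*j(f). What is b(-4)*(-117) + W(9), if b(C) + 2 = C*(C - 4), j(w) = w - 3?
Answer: -3084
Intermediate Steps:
j(w) = -3 + w
b(C) = -2 + C*(-4 + C) (b(C) = -2 + C*(C - 4) = -2 + C*(-4 + C))
W(f) = -213 + 71*f (W(f) = (-5*5*(-3) - 4)*(-3 + f) = (-25*(-3) - 4)*(-3 + f) = (75 - 4)*(-3 + f) = 71*(-3 + f) = -213 + 71*f)
b(-4)*(-117) + W(9) = (-2 + (-4)² - 4*(-4))*(-117) + (-213 + 71*9) = (-2 + 16 + 16)*(-117) + (-213 + 639) = 30*(-117) + 426 = -3510 + 426 = -3084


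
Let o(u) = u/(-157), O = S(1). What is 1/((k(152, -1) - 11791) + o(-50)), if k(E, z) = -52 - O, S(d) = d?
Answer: -157/1859458 ≈ -8.4433e-5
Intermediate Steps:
O = 1
k(E, z) = -53 (k(E, z) = -52 - 1*1 = -52 - 1 = -53)
o(u) = -u/157 (o(u) = u*(-1/157) = -u/157)
1/((k(152, -1) - 11791) + o(-50)) = 1/((-53 - 11791) - 1/157*(-50)) = 1/(-11844 + 50/157) = 1/(-1859458/157) = -157/1859458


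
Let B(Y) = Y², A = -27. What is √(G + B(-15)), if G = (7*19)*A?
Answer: 3*I*√374 ≈ 58.017*I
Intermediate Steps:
G = -3591 (G = (7*19)*(-27) = 133*(-27) = -3591)
√(G + B(-15)) = √(-3591 + (-15)²) = √(-3591 + 225) = √(-3366) = 3*I*√374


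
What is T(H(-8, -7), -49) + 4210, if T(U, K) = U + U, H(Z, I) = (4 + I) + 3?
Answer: 4210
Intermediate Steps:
H(Z, I) = 7 + I
T(U, K) = 2*U
T(H(-8, -7), -49) + 4210 = 2*(7 - 7) + 4210 = 2*0 + 4210 = 0 + 4210 = 4210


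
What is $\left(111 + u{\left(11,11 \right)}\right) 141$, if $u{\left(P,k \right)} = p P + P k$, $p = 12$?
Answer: $51324$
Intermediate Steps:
$u{\left(P,k \right)} = 12 P + P k$
$\left(111 + u{\left(11,11 \right)}\right) 141 = \left(111 + 11 \left(12 + 11\right)\right) 141 = \left(111 + 11 \cdot 23\right) 141 = \left(111 + 253\right) 141 = 364 \cdot 141 = 51324$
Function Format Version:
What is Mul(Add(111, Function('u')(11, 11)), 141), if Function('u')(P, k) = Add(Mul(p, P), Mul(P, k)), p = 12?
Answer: 51324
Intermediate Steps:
Function('u')(P, k) = Add(Mul(12, P), Mul(P, k))
Mul(Add(111, Function('u')(11, 11)), 141) = Mul(Add(111, Mul(11, Add(12, 11))), 141) = Mul(Add(111, Mul(11, 23)), 141) = Mul(Add(111, 253), 141) = Mul(364, 141) = 51324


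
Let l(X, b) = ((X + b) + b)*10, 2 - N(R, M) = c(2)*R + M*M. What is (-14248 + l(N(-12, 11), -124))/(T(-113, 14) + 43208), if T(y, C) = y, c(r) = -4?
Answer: -18398/43095 ≈ -0.42692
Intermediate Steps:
N(R, M) = 2 - M² + 4*R (N(R, M) = 2 - (-4*R + M*M) = 2 - (-4*R + M²) = 2 - (M² - 4*R) = 2 + (-M² + 4*R) = 2 - M² + 4*R)
l(X, b) = 10*X + 20*b (l(X, b) = (X + 2*b)*10 = 10*X + 20*b)
(-14248 + l(N(-12, 11), -124))/(T(-113, 14) + 43208) = (-14248 + (10*(2 - 1*11² + 4*(-12)) + 20*(-124)))/(-113 + 43208) = (-14248 + (10*(2 - 1*121 - 48) - 2480))/43095 = (-14248 + (10*(2 - 121 - 48) - 2480))*(1/43095) = (-14248 + (10*(-167) - 2480))*(1/43095) = (-14248 + (-1670 - 2480))*(1/43095) = (-14248 - 4150)*(1/43095) = -18398*1/43095 = -18398/43095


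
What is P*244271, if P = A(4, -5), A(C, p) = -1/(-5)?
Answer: 244271/5 ≈ 48854.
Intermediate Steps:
A(C, p) = ⅕ (A(C, p) = -1*(-⅕) = ⅕)
P = ⅕ ≈ 0.20000
P*244271 = (⅕)*244271 = 244271/5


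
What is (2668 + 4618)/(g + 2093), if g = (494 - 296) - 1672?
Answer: 7286/619 ≈ 11.771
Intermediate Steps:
g = -1474 (g = 198 - 1672 = -1474)
(2668 + 4618)/(g + 2093) = (2668 + 4618)/(-1474 + 2093) = 7286/619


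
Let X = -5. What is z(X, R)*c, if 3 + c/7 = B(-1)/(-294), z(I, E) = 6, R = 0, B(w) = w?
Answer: -881/7 ≈ -125.86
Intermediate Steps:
c = -881/42 (c = -21 + 7*(-1/(-294)) = -21 + 7*(-1*(-1/294)) = -21 + 7*(1/294) = -21 + 1/42 = -881/42 ≈ -20.976)
z(X, R)*c = 6*(-881/42) = -881/7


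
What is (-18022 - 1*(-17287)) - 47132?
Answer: -47867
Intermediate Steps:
(-18022 - 1*(-17287)) - 47132 = (-18022 + 17287) - 47132 = -735 - 47132 = -47867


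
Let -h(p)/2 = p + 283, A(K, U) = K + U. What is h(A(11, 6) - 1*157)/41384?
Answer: -143/20692 ≈ -0.0069109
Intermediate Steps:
h(p) = -566 - 2*p (h(p) = -2*(p + 283) = -2*(283 + p) = -566 - 2*p)
h(A(11, 6) - 1*157)/41384 = (-566 - 2*((11 + 6) - 1*157))/41384 = (-566 - 2*(17 - 157))*(1/41384) = (-566 - 2*(-140))*(1/41384) = (-566 + 280)*(1/41384) = -286*1/41384 = -143/20692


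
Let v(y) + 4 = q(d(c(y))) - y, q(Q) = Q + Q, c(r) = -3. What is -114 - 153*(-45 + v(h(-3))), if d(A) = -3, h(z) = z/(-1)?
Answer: 8760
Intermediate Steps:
h(z) = -z (h(z) = z*(-1) = -z)
q(Q) = 2*Q
v(y) = -10 - y (v(y) = -4 + (2*(-3) - y) = -4 + (-6 - y) = -10 - y)
-114 - 153*(-45 + v(h(-3))) = -114 - 153*(-45 + (-10 - (-1)*(-3))) = -114 - 153*(-45 + (-10 - 1*3)) = -114 - 153*(-45 + (-10 - 3)) = -114 - 153*(-45 - 13) = -114 - 153*(-58) = -114 + 8874 = 8760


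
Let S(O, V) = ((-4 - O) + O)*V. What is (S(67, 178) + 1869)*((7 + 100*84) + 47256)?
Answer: 64402091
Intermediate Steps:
S(O, V) = -4*V
(S(67, 178) + 1869)*((7 + 100*84) + 47256) = (-4*178 + 1869)*((7 + 100*84) + 47256) = (-712 + 1869)*((7 + 8400) + 47256) = 1157*(8407 + 47256) = 1157*55663 = 64402091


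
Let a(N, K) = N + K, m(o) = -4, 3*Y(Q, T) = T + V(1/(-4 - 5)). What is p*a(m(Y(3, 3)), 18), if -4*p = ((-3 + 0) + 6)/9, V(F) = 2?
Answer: -7/6 ≈ -1.1667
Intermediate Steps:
Y(Q, T) = ⅔ + T/3 (Y(Q, T) = (T + 2)/3 = (2 + T)/3 = ⅔ + T/3)
a(N, K) = K + N
p = -1/12 (p = -((-3 + 0) + 6)/(4*9) = -(-3 + 6)/(4*9) = -3/(4*9) = -¼*⅓ = -1/12 ≈ -0.083333)
p*a(m(Y(3, 3)), 18) = -(18 - 4)/12 = -1/12*14 = -7/6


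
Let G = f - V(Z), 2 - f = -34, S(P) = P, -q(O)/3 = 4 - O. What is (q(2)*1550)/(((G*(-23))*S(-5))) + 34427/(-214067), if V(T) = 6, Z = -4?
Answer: -14063975/4923541 ≈ -2.8565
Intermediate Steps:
q(O) = -12 + 3*O (q(O) = -3*(4 - O) = -12 + 3*O)
f = 36 (f = 2 - 1*(-34) = 2 + 34 = 36)
G = 30 (G = 36 - 1*6 = 36 - 6 = 30)
(q(2)*1550)/(((G*(-23))*S(-5))) + 34427/(-214067) = ((-12 + 3*2)*1550)/(((30*(-23))*(-5))) + 34427/(-214067) = ((-12 + 6)*1550)/((-690*(-5))) + 34427*(-1/214067) = -6*1550/3450 - 34427/214067 = -9300*1/3450 - 34427/214067 = -62/23 - 34427/214067 = -14063975/4923541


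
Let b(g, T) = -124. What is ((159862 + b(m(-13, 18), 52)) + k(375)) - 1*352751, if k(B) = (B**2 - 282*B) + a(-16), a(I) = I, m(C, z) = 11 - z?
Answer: -158154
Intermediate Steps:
k(B) = -16 + B**2 - 282*B (k(B) = (B**2 - 282*B) - 16 = -16 + B**2 - 282*B)
((159862 + b(m(-13, 18), 52)) + k(375)) - 1*352751 = ((159862 - 124) + (-16 + 375**2 - 282*375)) - 1*352751 = (159738 + (-16 + 140625 - 105750)) - 352751 = (159738 + 34859) - 352751 = 194597 - 352751 = -158154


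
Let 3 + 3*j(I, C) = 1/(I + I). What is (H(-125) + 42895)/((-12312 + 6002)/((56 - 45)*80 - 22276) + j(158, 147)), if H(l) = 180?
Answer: -72808983300/1190011 ≈ -61183.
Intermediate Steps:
j(I, C) = -1 + 1/(6*I) (j(I, C) = -1 + 1/(3*(I + I)) = -1 + 1/(3*((2*I))) = -1 + (1/(2*I))/3 = -1 + 1/(6*I))
(H(-125) + 42895)/((-12312 + 6002)/((56 - 45)*80 - 22276) + j(158, 147)) = (180 + 42895)/((-12312 + 6002)/((56 - 45)*80 - 22276) + (1/6 - 1*158)/158) = 43075/(-6310/(11*80 - 22276) + (1/6 - 158)/158) = 43075/(-6310/(880 - 22276) + (1/158)*(-947/6)) = 43075/(-6310/(-21396) - 947/948) = 43075/(-6310*(-1/21396) - 947/948) = 43075/(3155/10698 - 947/948) = 43075/(-1190011/1690284) = 43075*(-1690284/1190011) = -72808983300/1190011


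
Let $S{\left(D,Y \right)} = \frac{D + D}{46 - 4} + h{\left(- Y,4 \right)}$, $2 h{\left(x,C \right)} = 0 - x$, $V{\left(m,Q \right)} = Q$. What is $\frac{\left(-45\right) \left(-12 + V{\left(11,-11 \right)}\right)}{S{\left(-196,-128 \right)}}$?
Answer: $- \frac{621}{44} \approx -14.114$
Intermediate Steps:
$h{\left(x,C \right)} = - \frac{x}{2}$ ($h{\left(x,C \right)} = \frac{0 - x}{2} = \frac{\left(-1\right) x}{2} = - \frac{x}{2}$)
$S{\left(D,Y \right)} = \frac{Y}{2} + \frac{D}{21}$ ($S{\left(D,Y \right)} = \frac{D + D}{46 - 4} - \frac{\left(-1\right) Y}{2} = \frac{2 D}{42} + \frac{Y}{2} = 2 D \frac{1}{42} + \frac{Y}{2} = \frac{D}{21} + \frac{Y}{2} = \frac{Y}{2} + \frac{D}{21}$)
$\frac{\left(-45\right) \left(-12 + V{\left(11,-11 \right)}\right)}{S{\left(-196,-128 \right)}} = \frac{\left(-45\right) \left(-12 - 11\right)}{\frac{1}{2} \left(-128\right) + \frac{1}{21} \left(-196\right)} = \frac{\left(-45\right) \left(-23\right)}{-64 - \frac{28}{3}} = \frac{1035}{- \frac{220}{3}} = 1035 \left(- \frac{3}{220}\right) = - \frac{621}{44}$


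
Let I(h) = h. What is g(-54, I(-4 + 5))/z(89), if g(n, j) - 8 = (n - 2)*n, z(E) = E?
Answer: 3032/89 ≈ 34.067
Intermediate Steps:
g(n, j) = 8 + n*(-2 + n) (g(n, j) = 8 + (n - 2)*n = 8 + (-2 + n)*n = 8 + n*(-2 + n))
g(-54, I(-4 + 5))/z(89) = (8 + (-54)² - 2*(-54))/89 = (8 + 2916 + 108)*(1/89) = 3032*(1/89) = 3032/89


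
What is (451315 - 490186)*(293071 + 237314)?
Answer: -20616595335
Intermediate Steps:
(451315 - 490186)*(293071 + 237314) = -38871*530385 = -20616595335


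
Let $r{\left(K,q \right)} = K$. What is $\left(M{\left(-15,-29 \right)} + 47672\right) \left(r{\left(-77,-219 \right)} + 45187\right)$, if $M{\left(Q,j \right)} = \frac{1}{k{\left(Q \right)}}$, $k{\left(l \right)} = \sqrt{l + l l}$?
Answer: $2150483920 + \frac{4511 \sqrt{210}}{21} \approx 2.1505 \cdot 10^{9}$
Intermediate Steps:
$k{\left(l \right)} = \sqrt{l + l^{2}}$
$M{\left(Q,j \right)} = \frac{1}{\sqrt{Q \left(1 + Q\right)}}$
$\left(M{\left(-15,-29 \right)} + 47672\right) \left(r{\left(-77,-219 \right)} + 45187\right) = \left(\frac{1}{\sqrt{- 15 \left(1 - 15\right)}} + 47672\right) \left(-77 + 45187\right) = \left(\frac{1}{\sqrt{\left(-15\right) \left(-14\right)}} + 47672\right) 45110 = \left(\frac{1}{\sqrt{210}} + 47672\right) 45110 = \left(\frac{\sqrt{210}}{210} + 47672\right) 45110 = \left(47672 + \frac{\sqrt{210}}{210}\right) 45110 = 2150483920 + \frac{4511 \sqrt{210}}{21}$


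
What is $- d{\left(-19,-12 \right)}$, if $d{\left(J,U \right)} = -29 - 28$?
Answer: $57$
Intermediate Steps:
$d{\left(J,U \right)} = -57$ ($d{\left(J,U \right)} = -29 - 28 = -57$)
$- d{\left(-19,-12 \right)} = \left(-1\right) \left(-57\right) = 57$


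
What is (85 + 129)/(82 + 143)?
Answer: 214/225 ≈ 0.95111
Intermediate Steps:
(85 + 129)/(82 + 143) = 214/225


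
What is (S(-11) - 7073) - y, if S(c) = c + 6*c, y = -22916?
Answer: 15766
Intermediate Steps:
S(c) = 7*c
(S(-11) - 7073) - y = (7*(-11) - 7073) - 1*(-22916) = (-77 - 7073) + 22916 = -7150 + 22916 = 15766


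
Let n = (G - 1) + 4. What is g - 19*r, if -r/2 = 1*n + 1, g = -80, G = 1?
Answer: 110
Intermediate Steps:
n = 4 (n = (1 - 1) + 4 = 0 + 4 = 4)
r = -10 (r = -2*(1*4 + 1) = -2*(4 + 1) = -2*5 = -10)
g - 19*r = -80 - 19*(-10) = -80 + 190 = 110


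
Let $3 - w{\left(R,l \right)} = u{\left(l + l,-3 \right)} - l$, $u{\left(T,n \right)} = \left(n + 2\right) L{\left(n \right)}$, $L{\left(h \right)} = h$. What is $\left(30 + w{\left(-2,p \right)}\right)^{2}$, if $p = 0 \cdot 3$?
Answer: $900$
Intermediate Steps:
$p = 0$
$u{\left(T,n \right)} = n \left(2 + n\right)$ ($u{\left(T,n \right)} = \left(n + 2\right) n = \left(2 + n\right) n = n \left(2 + n\right)$)
$w{\left(R,l \right)} = l$ ($w{\left(R,l \right)} = 3 - \left(- 3 \left(2 - 3\right) - l\right) = 3 - \left(\left(-3\right) \left(-1\right) - l\right) = 3 - \left(3 - l\right) = 3 + \left(-3 + l\right) = l$)
$\left(30 + w{\left(-2,p \right)}\right)^{2} = \left(30 + 0\right)^{2} = 30^{2} = 900$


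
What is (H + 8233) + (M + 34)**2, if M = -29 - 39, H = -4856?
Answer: 4533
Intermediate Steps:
M = -68
(H + 8233) + (M + 34)**2 = (-4856 + 8233) + (-68 + 34)**2 = 3377 + (-34)**2 = 3377 + 1156 = 4533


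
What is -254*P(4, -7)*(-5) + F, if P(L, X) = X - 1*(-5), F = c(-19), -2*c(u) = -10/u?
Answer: -48265/19 ≈ -2540.3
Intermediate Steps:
c(u) = 5/u (c(u) = -(-5)/u = 5/u)
F = -5/19 (F = 5/(-19) = 5*(-1/19) = -5/19 ≈ -0.26316)
P(L, X) = 5 + X (P(L, X) = X + 5 = 5 + X)
-254*P(4, -7)*(-5) + F = -254*(5 - 7)*(-5) - 5/19 = -(-508)*(-5) - 5/19 = -254*10 - 5/19 = -2540 - 5/19 = -48265/19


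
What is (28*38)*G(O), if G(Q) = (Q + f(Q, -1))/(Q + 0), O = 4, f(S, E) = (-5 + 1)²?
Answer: 5320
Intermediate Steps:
f(S, E) = 16 (f(S, E) = (-4)² = 16)
G(Q) = (16 + Q)/Q (G(Q) = (Q + 16)/(Q + 0) = (16 + Q)/Q)
(28*38)*G(O) = (28*38)*((16 + 4)/4) = 1064*((¼)*20) = 1064*5 = 5320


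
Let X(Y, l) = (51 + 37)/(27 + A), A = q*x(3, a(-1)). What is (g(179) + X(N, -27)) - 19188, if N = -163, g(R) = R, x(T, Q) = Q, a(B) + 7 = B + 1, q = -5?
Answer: -589235/31 ≈ -19008.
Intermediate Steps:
a(B) = -6 + B (a(B) = -7 + (B + 1) = -7 + (1 + B) = -6 + B)
A = 35 (A = -5*(-6 - 1) = -5*(-7) = 35)
X(Y, l) = 44/31 (X(Y, l) = (51 + 37)/(27 + 35) = 88/62 = 88*(1/62) = 44/31)
(g(179) + X(N, -27)) - 19188 = (179 + 44/31) - 19188 = 5593/31 - 19188 = -589235/31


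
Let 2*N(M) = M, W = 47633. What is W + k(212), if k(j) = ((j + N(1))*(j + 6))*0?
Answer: 47633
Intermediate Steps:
N(M) = M/2
k(j) = 0 (k(j) = ((j + (1/2)*1)*(j + 6))*0 = ((j + 1/2)*(6 + j))*0 = ((1/2 + j)*(6 + j))*0 = 0)
W + k(212) = 47633 + 0 = 47633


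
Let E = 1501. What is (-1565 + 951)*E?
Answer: -921614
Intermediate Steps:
(-1565 + 951)*E = (-1565 + 951)*1501 = -614*1501 = -921614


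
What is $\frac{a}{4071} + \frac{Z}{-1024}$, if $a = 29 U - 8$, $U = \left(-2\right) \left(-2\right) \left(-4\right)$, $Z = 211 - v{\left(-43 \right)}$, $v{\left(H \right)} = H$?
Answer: $- \frac{12859}{35328} \approx -0.36399$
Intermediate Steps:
$Z = 254$ ($Z = 211 - -43 = 211 + 43 = 254$)
$U = -16$ ($U = 4 \left(-4\right) = -16$)
$a = -472$ ($a = 29 \left(-16\right) - 8 = -464 - 8 = -472$)
$\frac{a}{4071} + \frac{Z}{-1024} = - \frac{472}{4071} + \frac{254}{-1024} = \left(-472\right) \frac{1}{4071} + 254 \left(- \frac{1}{1024}\right) = - \frac{8}{69} - \frac{127}{512} = - \frac{12859}{35328}$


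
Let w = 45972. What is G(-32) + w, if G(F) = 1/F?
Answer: 1471103/32 ≈ 45972.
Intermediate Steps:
G(-32) + w = 1/(-32) + 45972 = -1/32 + 45972 = 1471103/32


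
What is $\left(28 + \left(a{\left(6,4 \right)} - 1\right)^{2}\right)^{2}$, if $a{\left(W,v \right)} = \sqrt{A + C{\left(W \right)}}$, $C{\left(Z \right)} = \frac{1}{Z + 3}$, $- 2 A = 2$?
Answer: $\frac{63721}{81} - \frac{2024 i \sqrt{2}}{27} \approx 786.68 - 106.01 i$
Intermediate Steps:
$A = -1$ ($A = \left(- \frac{1}{2}\right) 2 = -1$)
$C{\left(Z \right)} = \frac{1}{3 + Z}$
$a{\left(W,v \right)} = \sqrt{-1 + \frac{1}{3 + W}}$
$\left(28 + \left(a{\left(6,4 \right)} - 1\right)^{2}\right)^{2} = \left(28 + \left(\sqrt{\frac{-2 - 6}{3 + 6}} - 1\right)^{2}\right)^{2} = \left(28 + \left(\sqrt{\frac{-2 - 6}{9}} - 1\right)^{2}\right)^{2} = \left(28 + \left(\sqrt{\frac{1}{9} \left(-8\right)} - 1\right)^{2}\right)^{2} = \left(28 + \left(\sqrt{- \frac{8}{9}} - 1\right)^{2}\right)^{2} = \left(28 + \left(\frac{2 i \sqrt{2}}{3} - 1\right)^{2}\right)^{2} = \left(28 + \left(-1 + \frac{2 i \sqrt{2}}{3}\right)^{2}\right)^{2}$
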